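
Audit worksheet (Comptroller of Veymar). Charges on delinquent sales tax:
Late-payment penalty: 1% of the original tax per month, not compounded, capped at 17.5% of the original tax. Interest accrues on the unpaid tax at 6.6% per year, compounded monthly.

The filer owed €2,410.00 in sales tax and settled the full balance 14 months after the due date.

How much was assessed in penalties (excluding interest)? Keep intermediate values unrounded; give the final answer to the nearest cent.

Penalty: 14 × 1% × €2,410.00 = €337.40 (below the 17.5% cap of €421.75)

€337.40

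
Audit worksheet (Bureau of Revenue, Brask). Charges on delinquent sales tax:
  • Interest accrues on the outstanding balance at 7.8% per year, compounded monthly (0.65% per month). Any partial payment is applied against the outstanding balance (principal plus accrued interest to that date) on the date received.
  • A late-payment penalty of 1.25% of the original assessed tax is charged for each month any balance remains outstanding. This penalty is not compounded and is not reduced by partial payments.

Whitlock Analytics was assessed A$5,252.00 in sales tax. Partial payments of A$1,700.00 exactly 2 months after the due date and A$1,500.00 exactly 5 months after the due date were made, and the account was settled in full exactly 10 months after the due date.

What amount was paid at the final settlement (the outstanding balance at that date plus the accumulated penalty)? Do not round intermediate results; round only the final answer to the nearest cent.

A$2,920.22

Balance at month 2: A$5,252.0000 × (1 + 0.0065)^2 = A$5,320.4979…
After A$1,700.00 payment: A$5,320.4979… − A$1,700.00 = A$3,620.4979…
Balance at month 5: A$3,620.4979… × (1 + 0.0065)^3 = A$3,691.5575…
After A$1,500.00 payment: A$3,691.5575… − A$1,500.00 = A$2,191.5575…
Balance at month 10: A$2,191.5575… × (1 + 0.0065)^5 = A$2,263.7151…
Penalty: 10 × 1.25% × A$5,252.00 = A$656.50
Final settlement = outstanding balance + penalty = A$2,263.7151… + A$656.50 = A$2,920.22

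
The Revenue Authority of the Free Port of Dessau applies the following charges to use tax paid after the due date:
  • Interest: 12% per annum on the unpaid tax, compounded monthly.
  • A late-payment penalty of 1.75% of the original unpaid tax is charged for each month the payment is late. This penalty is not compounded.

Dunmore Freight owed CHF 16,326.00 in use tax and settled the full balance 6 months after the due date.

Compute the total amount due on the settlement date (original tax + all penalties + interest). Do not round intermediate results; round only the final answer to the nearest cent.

Late-payment penalty = 1.75% × CHF 16,326.00 × 6 mo = CHF 1,714.23
Interest (12%/yr ÷ 12 = 1%/month): CHF 16,326.00 × ((1 + 0.01)^6 − 1) = CHF 1,004.3780…
Total = CHF 16,326.00 + CHF 1,714.2300 + CHF 1,004.3780… = CHF 19,044.61

CHF 19,044.61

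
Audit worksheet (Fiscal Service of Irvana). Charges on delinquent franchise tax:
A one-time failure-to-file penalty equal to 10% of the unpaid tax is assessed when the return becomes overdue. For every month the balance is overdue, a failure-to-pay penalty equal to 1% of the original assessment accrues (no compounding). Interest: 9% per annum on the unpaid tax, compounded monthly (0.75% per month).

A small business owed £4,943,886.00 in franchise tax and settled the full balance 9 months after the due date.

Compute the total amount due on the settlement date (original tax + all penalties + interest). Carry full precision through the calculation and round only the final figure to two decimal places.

Failure-to-file penalty: 10% × £4,943,886.00 = £494,388.60
Failure-to-pay penalty = 1% × £4,943,886.00 × 9 mo = £444,949.74
Interest: £4,943,886.00 × ((1 + 0.0075)^9 − 1) = £4,943,886.00 × 0.0695608… = £343,900.8590…
Total = £4,943,886.00 + £939,338.3400 + £343,900.8590… = £6,227,125.20

£6,227,125.20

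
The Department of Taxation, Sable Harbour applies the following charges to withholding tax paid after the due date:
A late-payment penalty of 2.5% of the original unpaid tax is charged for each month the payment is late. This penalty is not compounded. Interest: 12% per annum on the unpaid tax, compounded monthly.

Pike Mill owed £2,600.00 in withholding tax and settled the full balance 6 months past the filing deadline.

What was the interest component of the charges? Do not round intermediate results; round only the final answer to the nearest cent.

Interest (12%/yr ÷ 12 = 1%/month): £2,600.00 × ((1 + 0.01)^6 − 1) = £159.9524…

£159.95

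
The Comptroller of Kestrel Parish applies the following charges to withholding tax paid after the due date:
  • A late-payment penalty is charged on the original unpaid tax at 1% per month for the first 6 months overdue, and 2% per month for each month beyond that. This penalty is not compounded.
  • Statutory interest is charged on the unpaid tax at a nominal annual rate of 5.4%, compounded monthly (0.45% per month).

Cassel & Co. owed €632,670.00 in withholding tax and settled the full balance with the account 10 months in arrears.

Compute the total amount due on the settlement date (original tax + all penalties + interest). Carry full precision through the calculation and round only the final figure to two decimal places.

Penalty, months 1–6: 6 × 1% × €632,670.00 = €37,960.20
Penalty, months 7–10: 4 × 2% × €632,670.00 = €50,613.60
Interest: €632,670.00 × ((1 + 0.0045)^10 − 1) = €632,670.00 × 0.0459223… = €29,053.6436…
Total = €632,670.00 + €88,573.8000 + €29,053.6436… = €750,297.44

€750,297.44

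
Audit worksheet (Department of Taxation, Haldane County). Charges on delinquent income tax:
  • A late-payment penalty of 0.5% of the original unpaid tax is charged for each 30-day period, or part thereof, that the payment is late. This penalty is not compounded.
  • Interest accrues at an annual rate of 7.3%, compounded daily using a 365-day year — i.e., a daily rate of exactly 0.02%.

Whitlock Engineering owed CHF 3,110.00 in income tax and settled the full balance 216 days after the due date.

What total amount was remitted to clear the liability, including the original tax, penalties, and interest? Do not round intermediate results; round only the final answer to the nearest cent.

Penalty periods: ⌈216/30⌉ = 8; penalty = 8 × 0.5% × CHF 3,110.00 = CHF 124.40
Interest: CHF 3,110.00 × ((1 + 0.0002)^216 − 1) = CHF 3,110.00 × 0.04414219… = CHF 137.2822…
Total = CHF 3,110.00 + CHF 124.4000 + CHF 137.2822… = CHF 3,371.68

CHF 3,371.68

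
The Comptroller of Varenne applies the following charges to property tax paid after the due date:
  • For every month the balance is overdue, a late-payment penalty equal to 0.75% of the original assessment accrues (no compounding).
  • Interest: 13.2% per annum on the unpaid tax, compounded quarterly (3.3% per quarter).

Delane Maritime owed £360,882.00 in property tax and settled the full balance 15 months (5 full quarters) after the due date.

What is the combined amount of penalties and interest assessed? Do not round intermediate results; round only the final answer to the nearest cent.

£104,206.60

Late-payment penalty = 0.75% × £360,882.00 × 15 mo = £40,599.23…
Interest: £360,882.00 × ((1 + 0.033)^5 − 1) = £360,882.00 × 0.1762553… = £63,607.3792…
Penalties + interest = £40,599.2250 + £63,607.3792… = £104,206.60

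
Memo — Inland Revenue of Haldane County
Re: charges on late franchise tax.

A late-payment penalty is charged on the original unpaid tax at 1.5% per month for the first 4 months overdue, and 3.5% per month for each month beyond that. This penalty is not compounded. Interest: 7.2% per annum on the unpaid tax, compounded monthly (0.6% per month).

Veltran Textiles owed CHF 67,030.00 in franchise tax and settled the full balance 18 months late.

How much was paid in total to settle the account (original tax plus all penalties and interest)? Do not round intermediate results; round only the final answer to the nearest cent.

CHF 111,517.03

Penalty, months 1–4: 4 × 1.5% × CHF 67,030.00 = CHF 4,021.80
Penalty, months 5–18: 14 × 3.5% × CHF 67,030.00 = CHF 32,844.70
Interest: CHF 67,030.00 × ((1 + 0.006)^18 − 1) = CHF 67,030.00 × 0.1136883… = CHF 7,620.5260…
Total = CHF 67,030.00 + CHF 36,866.5000 + CHF 7,620.5260… = CHF 111,517.03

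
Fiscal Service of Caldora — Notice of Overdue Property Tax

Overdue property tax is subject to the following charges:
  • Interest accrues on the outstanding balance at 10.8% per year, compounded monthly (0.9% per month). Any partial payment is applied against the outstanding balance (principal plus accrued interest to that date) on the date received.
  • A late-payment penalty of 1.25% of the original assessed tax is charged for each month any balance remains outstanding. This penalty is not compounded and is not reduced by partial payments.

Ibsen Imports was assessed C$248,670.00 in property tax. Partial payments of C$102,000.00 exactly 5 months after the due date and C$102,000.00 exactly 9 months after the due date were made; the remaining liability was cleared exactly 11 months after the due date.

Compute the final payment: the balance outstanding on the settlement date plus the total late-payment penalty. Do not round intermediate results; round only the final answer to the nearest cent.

C$97,141.05

Balance at month 5: C$248,670.0000 × (1 + 0.009)^5 = C$260,063.3937…
After C$102,000.00 payment: C$260,063.3937… − C$102,000.00 = C$158,063.3937…
Balance at month 9: C$158,063.3937… × (1 + 0.009)^4 = C$163,830.9566…
After C$102,000.00 payment: C$163,830.9566… − C$102,000.00 = C$61,830.9566…
Balance at month 11: C$61,830.9566… × (1 + 0.009)^2 = C$62,948.9221…
Penalty: 11 × 1.25% × C$248,670.00 = C$34,192.13…
Final settlement = outstanding balance + penalty = C$62,948.9221… + C$34,192.13… = C$97,141.05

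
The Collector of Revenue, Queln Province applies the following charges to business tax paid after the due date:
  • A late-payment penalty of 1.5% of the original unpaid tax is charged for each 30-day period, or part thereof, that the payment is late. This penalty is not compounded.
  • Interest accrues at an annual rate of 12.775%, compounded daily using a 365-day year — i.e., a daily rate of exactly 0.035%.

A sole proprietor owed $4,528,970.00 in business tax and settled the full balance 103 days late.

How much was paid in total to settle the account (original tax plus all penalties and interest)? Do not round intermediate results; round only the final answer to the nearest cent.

$4,966,926.57

Penalty periods: ⌈103/30⌉ = 4; penalty = 4 × 1.5% × $4,528,970.00 = $271,738.20
Interest: $4,528,970.00 × ((1 + 0.00035)^103 − 1) = $4,528,970.00 × 0.03670114… = $166,218.3702…
Total = $4,528,970.00 + $271,738.2000 + $166,218.3702… = $4,966,926.57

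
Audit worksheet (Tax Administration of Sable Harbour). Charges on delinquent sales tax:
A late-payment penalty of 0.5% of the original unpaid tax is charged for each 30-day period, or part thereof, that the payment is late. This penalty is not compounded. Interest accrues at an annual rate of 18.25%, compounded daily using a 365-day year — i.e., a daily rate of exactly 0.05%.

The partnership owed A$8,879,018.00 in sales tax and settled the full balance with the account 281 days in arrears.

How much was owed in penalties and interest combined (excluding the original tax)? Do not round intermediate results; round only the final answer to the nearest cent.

A$1,782,983.80

Penalty periods: ⌈281/30⌉ = 10; penalty = 10 × 0.5% × A$8,879,018.00 = A$443,950.90
Interest: A$8,879,018.00 × ((1 + 0.0005)^281 − 1) = A$8,879,018.00 × 0.15080867… = A$1,339,032.8970…
Penalties + interest = A$443,950.9000 + A$1,339,032.8970… = A$1,782,983.80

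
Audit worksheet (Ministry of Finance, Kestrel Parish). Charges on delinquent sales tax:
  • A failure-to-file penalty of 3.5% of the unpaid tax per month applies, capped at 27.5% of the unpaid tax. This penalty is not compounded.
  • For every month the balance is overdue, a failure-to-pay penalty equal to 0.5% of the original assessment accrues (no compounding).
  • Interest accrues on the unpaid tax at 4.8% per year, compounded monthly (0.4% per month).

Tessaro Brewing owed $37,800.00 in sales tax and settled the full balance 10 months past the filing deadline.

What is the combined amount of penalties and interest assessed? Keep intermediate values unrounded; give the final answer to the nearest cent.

$13,824.51

Failure-to-file: 10 × 3.5% × $37,800.00 = $13,230.00, capped at 27.5% × $37,800.00 = $10,395.00
Failure-to-pay penalty: 10 × 0.5% × $37,800.00 = $1,890.00
Interest: $37,800.00 × ((1 + 0.004)^10 − 1) = $37,800.00 × 0.0407277… = $1,539.5083…
Penalties + interest = $12,285.0000 + $1,539.5083… = $13,824.51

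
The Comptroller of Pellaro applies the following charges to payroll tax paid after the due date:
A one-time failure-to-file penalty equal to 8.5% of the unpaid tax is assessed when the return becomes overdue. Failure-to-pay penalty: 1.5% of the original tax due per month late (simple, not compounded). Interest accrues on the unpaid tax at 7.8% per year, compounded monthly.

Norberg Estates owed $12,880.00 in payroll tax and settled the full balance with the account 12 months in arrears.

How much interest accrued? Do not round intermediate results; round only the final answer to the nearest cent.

Interest (7.8%/yr ÷ 12 = 0.65%/month): $12,880.00 × ((1 + 0.0065)^12 − 1) = $1,041.3456…

$1,041.35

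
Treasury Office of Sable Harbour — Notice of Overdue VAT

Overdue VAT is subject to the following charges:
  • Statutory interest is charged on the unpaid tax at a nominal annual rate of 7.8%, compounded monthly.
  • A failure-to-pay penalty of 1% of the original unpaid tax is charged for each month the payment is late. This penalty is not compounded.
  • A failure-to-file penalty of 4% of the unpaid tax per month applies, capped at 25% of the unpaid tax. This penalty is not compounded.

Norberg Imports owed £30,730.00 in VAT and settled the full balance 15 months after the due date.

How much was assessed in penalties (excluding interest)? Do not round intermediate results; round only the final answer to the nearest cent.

Failure-to-file: 15 × 4% × £30,730.00 = £18,438.00, capped at 25% × £30,730.00 = £7,682.50
Failure-to-pay penalty: 15 × 1% × £30,730.00 = £4,609.50
Total penalty = £7,682.50 + £4,609.50 = £12,292.00

£12,292.00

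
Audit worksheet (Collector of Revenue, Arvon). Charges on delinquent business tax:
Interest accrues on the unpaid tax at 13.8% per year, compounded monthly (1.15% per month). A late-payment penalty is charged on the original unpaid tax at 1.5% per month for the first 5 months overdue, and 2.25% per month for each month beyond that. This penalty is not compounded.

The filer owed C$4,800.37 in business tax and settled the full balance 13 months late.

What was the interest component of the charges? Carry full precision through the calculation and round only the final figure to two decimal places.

C$769.32

Interest: C$4,800.37 × ((1 + 0.0115)^13 − 1) = C$4,800.37 × 0.1602632… = C$769.3228…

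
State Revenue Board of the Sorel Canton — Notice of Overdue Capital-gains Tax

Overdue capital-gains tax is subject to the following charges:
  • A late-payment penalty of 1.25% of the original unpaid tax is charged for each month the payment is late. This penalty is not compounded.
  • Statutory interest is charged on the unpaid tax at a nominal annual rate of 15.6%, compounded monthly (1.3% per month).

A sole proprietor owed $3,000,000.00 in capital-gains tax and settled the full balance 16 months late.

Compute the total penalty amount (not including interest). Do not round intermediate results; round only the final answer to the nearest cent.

Late-payment penalty: 16 × 1.25% × $3,000,000.00 = $600,000.00

$600,000.00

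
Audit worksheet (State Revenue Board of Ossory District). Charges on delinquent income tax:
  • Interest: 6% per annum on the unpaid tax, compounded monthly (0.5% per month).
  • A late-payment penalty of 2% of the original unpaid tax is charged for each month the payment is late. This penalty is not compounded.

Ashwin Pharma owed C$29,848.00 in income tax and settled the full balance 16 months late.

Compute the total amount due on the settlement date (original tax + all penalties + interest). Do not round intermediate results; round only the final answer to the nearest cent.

C$41,878.87

Late-payment penalty: 16 × 2% × C$29,848.00 = C$9,551.36
Interest: C$29,848.00 × ((1 + 0.005)^16 − 1) = C$29,848.00 × 0.0830712… = C$2,479.5077…
Total = C$29,848.00 + C$9,551.3600 + C$2,479.5077… = C$41,878.87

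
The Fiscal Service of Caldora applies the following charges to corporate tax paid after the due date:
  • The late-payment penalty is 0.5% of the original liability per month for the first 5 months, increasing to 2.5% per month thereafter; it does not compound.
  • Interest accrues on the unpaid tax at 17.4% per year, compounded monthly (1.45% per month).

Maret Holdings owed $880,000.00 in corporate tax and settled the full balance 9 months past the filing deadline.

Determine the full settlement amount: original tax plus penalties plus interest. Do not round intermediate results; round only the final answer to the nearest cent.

$1,111,731.05

Penalty, months 1–5: 5 × 0.5% × $880,000.00 = $22,000.00
Penalty, months 6–9: 4 × 2.5% × $880,000.00 = $88,000.00
Interest: $880,000.00 × ((1 + 0.0145)^9 − 1) = $880,000.00 × 0.1383307… = $121,731.0476…
Total = $880,000.00 + $110,000.0000 + $121,731.0476… = $1,111,731.05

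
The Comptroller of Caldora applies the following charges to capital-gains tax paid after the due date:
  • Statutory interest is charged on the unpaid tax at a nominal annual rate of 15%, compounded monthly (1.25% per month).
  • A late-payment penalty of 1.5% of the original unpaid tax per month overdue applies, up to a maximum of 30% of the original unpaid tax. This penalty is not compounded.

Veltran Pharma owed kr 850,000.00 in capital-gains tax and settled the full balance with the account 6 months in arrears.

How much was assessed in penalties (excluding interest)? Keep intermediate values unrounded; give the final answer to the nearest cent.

kr 76,500.00

Penalty: 6 × 1.5% × kr 850,000.00 = kr 76,500.00 (below the 30% cap of kr 255,000.00)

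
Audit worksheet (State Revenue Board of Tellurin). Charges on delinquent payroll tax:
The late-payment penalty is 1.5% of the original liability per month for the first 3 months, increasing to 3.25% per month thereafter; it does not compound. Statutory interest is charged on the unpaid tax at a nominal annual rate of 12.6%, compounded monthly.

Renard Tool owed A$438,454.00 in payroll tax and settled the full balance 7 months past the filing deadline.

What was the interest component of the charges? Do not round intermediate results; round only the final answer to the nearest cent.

Interest (12.6%/yr ÷ 12 = 1.05%/month): A$438,454.00 × ((1 + 0.0105)^7 − 1) = A$33,259.4521…

A$33,259.45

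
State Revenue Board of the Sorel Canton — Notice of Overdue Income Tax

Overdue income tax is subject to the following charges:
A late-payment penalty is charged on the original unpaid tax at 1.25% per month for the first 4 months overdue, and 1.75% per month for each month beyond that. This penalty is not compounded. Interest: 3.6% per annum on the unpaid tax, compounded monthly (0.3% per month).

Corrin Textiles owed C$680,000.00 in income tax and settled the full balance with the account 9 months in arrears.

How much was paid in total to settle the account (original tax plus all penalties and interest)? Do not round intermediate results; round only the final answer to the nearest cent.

C$792,081.87

Penalty, months 1–4: 4 × 1.25% × C$680,000.00 = C$34,000.00
Penalty, months 5–9: 5 × 1.75% × C$680,000.00 = C$59,500.00
Interest: C$680,000.00 × ((1 + 0.003)^9 − 1) = C$680,000.00 × 0.0273263… = C$18,581.8692…
Total = C$680,000.00 + C$93,500.0000 + C$18,581.8692… = C$792,081.87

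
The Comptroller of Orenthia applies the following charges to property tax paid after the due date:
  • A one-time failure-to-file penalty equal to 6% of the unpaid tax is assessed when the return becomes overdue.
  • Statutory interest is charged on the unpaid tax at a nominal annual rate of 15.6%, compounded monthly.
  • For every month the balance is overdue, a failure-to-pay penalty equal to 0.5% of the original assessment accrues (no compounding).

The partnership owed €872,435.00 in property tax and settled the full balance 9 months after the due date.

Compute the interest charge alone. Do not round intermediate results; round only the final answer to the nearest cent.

€107,546.98

Interest (15.6%/yr ÷ 12 = 1.3%/month): €872,435.00 × ((1 + 0.013)^9 − 1) = €107,546.9765…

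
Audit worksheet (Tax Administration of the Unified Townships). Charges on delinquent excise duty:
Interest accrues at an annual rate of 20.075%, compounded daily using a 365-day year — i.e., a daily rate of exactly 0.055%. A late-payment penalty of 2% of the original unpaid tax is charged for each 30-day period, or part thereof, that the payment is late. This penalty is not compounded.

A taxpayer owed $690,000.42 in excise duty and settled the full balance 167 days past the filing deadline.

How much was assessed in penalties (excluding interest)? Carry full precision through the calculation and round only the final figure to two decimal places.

$82,800.05

Penalty periods: ⌈167/30⌉ = 6; penalty = 6 × 2% × $690,000.42 = $82,800.05…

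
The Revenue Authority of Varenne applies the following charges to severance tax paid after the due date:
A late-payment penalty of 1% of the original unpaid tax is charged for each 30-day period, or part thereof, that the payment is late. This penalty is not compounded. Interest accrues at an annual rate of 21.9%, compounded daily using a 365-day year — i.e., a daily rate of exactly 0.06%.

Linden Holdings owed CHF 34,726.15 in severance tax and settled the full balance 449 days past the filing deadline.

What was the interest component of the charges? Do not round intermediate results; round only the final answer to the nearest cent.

Interest: CHF 34,726.15 × ((1 + 0.0006)^449 − 1) = CHF 34,726.15 × 0.30907295… = CHF 10,732.9135…

CHF 10,732.91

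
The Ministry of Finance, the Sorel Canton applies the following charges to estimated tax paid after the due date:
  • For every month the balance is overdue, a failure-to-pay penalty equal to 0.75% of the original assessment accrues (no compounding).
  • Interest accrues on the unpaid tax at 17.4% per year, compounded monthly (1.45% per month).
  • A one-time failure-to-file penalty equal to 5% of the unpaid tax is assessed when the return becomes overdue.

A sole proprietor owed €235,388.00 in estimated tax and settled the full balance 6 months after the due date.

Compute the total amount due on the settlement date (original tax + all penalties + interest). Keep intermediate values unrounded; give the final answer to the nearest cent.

Failure-to-file penalty: 5% × €235,388.00 = €11,769.40
Failure-to-pay penalty: 6 × 0.75% × €235,388.00 = €10,592.46
Interest: €235,388.00 × ((1 + 0.0145)^6 − 1) = €235,388.00 × 0.0902154… = €21,235.6201…
Total = €235,388.00 + €22,361.8600 + €21,235.6201… = €278,985.48

€278,985.48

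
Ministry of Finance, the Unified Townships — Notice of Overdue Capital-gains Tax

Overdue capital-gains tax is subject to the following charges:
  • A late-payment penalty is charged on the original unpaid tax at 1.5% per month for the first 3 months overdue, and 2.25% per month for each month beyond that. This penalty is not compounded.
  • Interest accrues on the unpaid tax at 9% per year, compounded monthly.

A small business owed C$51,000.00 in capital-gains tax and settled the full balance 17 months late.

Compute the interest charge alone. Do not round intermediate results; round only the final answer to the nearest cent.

Interest (9%/yr ÷ 12 = 0.75%/month): C$51,000.00 × ((1 + 0.0075)^17 − 1) = C$6,907.6723…

C$6,907.67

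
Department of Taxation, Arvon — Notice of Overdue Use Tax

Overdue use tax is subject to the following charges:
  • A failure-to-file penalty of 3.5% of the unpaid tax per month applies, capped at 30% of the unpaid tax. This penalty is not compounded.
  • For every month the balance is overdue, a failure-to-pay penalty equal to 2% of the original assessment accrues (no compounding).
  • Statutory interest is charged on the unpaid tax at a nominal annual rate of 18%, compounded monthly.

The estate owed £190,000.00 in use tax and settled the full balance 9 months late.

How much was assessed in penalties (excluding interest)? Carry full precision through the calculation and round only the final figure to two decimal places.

£91,200.00

Failure-to-file: 9 × 3.5% × £190,000.00 = £59,850.00, capped at 30% × £190,000.00 = £57,000.00
Failure-to-pay penalty = 2% × £190,000.00 × 9 mo = £34,200.00
Total penalty = £57,000.00 + £34,200.00 = £91,200.00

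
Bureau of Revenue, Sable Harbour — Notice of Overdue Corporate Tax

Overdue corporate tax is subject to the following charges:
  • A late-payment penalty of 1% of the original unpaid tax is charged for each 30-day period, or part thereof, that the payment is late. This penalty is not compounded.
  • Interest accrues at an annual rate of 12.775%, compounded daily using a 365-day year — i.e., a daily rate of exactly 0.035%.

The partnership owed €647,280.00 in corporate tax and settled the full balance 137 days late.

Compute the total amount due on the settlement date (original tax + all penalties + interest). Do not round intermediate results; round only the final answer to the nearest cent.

€711,431.53

Penalty periods: ⌈137/30⌉ = 5; penalty = 5 × 1% × €647,280.00 = €32,364.00
Interest: €647,280.00 × ((1 + 0.00035)^137 − 1) = €647,280.00 × 0.04910940… = €31,787.5303…
Total = €647,280.00 + €32,364.0000 + €31,787.5303… = €711,431.53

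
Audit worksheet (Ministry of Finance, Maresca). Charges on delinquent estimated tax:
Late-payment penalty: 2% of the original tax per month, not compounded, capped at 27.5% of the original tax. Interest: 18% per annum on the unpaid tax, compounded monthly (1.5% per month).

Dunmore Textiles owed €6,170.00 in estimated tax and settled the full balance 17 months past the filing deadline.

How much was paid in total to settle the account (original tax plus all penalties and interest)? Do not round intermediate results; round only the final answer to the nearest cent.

€9,643.84

Penalty (uncapped): 17 × 2% × €6,170.00 = €2,097.80; cap = 27.5% × €6,170.00 = €1,696.75 → penalty = €1,696.75
Interest: €6,170.00 × ((1 + 0.015)^17 − 1) = €6,170.00 × 0.2880203… = €1,777.0854…
Total = €6,170.00 + €1,696.7500 + €1,777.0854… = €9,643.84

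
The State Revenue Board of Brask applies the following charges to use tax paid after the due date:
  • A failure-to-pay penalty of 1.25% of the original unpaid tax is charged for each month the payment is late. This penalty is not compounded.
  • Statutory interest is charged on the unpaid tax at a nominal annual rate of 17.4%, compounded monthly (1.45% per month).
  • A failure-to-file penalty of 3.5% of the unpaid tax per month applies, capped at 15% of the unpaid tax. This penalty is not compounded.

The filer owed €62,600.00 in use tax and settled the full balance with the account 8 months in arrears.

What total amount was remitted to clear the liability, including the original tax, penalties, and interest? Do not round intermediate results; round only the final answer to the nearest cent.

€85,891.01

Failure-to-file: 8 × 3.5% × €62,600.00 = €17,528.00, capped at 15% × €62,600.00 = €9,390.00
Failure-to-pay penalty: 8 × 1.25% × €62,600.00 = €6,260.00
Interest: €62,600.00 × ((1 + 0.0145)^8 − 1) = €62,600.00 × 0.1220609… = €7,641.0094…
Total = €62,600.00 + €15,650.0000 + €7,641.0094… = €85,891.01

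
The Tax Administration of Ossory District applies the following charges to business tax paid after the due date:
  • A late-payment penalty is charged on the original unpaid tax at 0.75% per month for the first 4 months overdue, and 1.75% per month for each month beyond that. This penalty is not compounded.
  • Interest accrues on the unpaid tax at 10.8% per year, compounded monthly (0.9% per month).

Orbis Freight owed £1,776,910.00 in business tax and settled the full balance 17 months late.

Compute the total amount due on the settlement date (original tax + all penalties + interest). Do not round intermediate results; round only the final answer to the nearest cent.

Penalty, months 1–4: 4 × 0.75% × £1,776,910.00 = £53,307.30
Penalty, months 5–17: 13 × 1.75% × £1,776,910.00 = £404,247.03…
Interest: £1,776,910.00 × ((1 + 0.009)^17 − 1) = £1,776,910.00 × 0.1645277… = £292,350.9283…
Total = £1,776,910.00 + £457,554.3250 + £292,350.9283… = £2,526,815.25

£2,526,815.25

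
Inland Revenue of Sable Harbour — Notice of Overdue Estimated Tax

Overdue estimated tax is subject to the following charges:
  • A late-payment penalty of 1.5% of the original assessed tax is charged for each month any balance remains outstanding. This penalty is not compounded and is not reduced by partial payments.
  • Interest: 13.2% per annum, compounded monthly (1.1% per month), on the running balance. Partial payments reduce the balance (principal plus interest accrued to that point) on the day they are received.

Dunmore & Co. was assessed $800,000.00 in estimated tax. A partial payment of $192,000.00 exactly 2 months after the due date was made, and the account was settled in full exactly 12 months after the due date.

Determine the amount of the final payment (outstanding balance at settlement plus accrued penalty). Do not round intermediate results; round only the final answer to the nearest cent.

Balance at month 2: $800,000.0000 × (1 + 0.011)^2 = $817,696.8000
After $192,000.00 payment: $817,696.8000 − $192,000.00 = $625,696.8000
Balance at month 12: $625,696.8000 × (1 + 0.011)^10 = $698,032.2528…
Penalty: 12 × 1.5% × $800,000.00 = $144,000.00
Final settlement = outstanding balance + penalty = $698,032.2528… + $144,000.00 = $842,032.25

$842,032.25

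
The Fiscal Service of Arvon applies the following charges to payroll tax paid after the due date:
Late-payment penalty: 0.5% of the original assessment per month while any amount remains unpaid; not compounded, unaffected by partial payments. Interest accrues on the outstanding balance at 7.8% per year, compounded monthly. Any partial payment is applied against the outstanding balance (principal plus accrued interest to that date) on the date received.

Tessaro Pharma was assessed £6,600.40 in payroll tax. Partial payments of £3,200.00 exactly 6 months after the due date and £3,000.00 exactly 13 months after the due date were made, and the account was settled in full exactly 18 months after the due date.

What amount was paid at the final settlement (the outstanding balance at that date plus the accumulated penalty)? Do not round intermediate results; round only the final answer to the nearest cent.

£1,453.37

Monthly rate = 7.8% ÷ 12 = 0.65%
Balance at month 6: £6,600.4000 × (1 + 0.0065)^6 = £6,862.0350…
After £3,200.00 payment: £6,862.0350… − £3,200.00 = £3,662.0350…
Balance at month 13: £3,662.0350… × (1 + 0.0065)^7 = £3,831.9422…
After £3,000.00 payment: £3,831.9422… − £3,000.00 = £831.9422…
Balance at month 18: £831.9422… × (1 + 0.0065)^5 = £859.3341…
Penalty: 18 × 0.5% × £6,600.40 = £594.04…
Final settlement = outstanding balance + penalty = £859.3341… + £594.04… = £1,453.37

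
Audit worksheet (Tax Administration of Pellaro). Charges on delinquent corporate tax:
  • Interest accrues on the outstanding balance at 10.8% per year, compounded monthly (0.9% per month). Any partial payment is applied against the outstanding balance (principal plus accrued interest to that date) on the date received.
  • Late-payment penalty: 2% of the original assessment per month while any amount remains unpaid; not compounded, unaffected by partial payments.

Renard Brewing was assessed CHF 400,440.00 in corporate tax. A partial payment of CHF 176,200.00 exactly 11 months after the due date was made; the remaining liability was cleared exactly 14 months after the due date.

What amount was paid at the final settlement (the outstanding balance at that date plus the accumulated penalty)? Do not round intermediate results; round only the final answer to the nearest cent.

Balance at month 11: CHF 400,440.0000 × (1 + 0.009)^11 = CHF 441,916.5652…
After CHF 176,200.00 payment: CHF 441,916.5652… − CHF 176,200.00 = CHF 265,716.5652…
Balance at month 14: CHF 265,716.5652… × (1 + 0.009)^3 = CHF 272,955.6752…
Penalty: 14 × 2% × CHF 400,440.00 = CHF 112,123.20
Final settlement = outstanding balance + penalty = CHF 272,955.6752… + CHF 112,123.20 = CHF 385,078.88

CHF 385,078.88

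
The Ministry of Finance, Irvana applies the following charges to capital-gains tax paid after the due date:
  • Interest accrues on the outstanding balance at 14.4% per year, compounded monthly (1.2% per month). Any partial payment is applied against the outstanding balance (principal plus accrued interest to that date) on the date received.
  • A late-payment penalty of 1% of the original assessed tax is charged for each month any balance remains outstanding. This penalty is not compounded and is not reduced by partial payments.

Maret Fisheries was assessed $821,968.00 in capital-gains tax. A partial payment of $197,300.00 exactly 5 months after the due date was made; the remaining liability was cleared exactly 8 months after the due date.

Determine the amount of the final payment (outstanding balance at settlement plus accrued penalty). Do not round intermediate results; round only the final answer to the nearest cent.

Balance at month 5: $821,968.0000 × (1 + 0.012)^5 = $872,484.0030…
After $197,300.00 payment: $872,484.0030… − $197,300.00 = $675,184.0030…
Balance at month 8: $675,184.0030… × (1 + 0.012)^3 = $699,783.4733…
Penalty: 8 × 1% × $821,968.00 = $65,757.44
Final settlement = outstanding balance + penalty = $699,783.4733… + $65,757.44 = $765,540.91

$765,540.91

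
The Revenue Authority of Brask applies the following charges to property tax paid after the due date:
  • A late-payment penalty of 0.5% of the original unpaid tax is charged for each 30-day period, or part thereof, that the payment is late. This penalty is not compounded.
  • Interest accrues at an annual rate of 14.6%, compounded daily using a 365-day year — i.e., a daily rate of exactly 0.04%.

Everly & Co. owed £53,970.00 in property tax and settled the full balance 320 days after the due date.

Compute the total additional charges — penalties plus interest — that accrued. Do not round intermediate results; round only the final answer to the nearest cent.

£10,336.55

Penalty periods: ⌈320/30⌉ = 11; penalty = 11 × 0.5% × £53,970.00 = £2,968.35
Interest: £53,970.00 × ((1 + 0.0004)^320 − 1) = £53,970.00 × 0.13652392… = £7,368.1957…
Penalties + interest = £2,968.3500 + £7,368.1957… = £10,336.55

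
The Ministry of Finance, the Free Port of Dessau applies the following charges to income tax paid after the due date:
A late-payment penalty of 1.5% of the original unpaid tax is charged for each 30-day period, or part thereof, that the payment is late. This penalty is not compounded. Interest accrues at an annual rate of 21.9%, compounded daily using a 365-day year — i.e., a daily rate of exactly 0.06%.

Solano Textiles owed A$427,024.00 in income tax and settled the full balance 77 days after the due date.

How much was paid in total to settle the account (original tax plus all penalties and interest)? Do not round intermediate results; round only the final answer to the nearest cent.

Penalty periods: ⌈77/30⌉ = 3; penalty = 3 × 1.5% × A$427,024.00 = A$19,216.08
Interest: A$427,024.00 × ((1 + 0.0006)^77 − 1) = A$427,024.00 × 0.04726934… = A$20,185.1415…
Total = A$427,024.00 + A$19,216.0800 + A$20,185.1415… = A$466,425.22

A$466,425.22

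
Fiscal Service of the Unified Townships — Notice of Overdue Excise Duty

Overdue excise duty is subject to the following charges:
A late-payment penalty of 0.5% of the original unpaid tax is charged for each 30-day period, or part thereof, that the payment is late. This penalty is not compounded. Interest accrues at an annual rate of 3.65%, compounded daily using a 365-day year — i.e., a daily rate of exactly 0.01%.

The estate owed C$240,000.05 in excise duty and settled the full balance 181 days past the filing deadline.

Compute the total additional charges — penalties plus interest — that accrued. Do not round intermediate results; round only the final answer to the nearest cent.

Penalty periods: ⌈181/30⌉ = 7; penalty = 7 × 0.5% × C$240,000.05 = C$8,400.00…
Interest: C$240,000.05 × ((1 + 0.0001)^181 − 1) = C$240,000.05 × 0.01826388… = C$4,383.3312…
Penalties + interest = C$8,400.0018… + C$4,383.3312… = C$12,783.33

C$12,783.33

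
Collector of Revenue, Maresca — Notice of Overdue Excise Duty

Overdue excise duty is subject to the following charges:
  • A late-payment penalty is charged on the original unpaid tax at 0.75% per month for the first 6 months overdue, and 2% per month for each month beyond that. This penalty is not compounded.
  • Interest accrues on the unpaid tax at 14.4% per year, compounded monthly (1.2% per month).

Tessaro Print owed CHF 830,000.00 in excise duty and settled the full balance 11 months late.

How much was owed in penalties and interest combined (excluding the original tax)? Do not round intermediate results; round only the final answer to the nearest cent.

CHF 236,726.03

Penalty, months 1–6: 6 × 0.75% × CHF 830,000.00 = CHF 37,350.00
Penalty, months 7–11: 5 × 2% × CHF 830,000.00 = CHF 83,000.00
Interest: CHF 830,000.00 × ((1 + 0.012)^11 − 1) = CHF 830,000.00 × 0.1402121… = CHF 116,376.0258…
Penalties + interest = CHF 120,350.0000 + CHF 116,376.0258… = CHF 236,726.03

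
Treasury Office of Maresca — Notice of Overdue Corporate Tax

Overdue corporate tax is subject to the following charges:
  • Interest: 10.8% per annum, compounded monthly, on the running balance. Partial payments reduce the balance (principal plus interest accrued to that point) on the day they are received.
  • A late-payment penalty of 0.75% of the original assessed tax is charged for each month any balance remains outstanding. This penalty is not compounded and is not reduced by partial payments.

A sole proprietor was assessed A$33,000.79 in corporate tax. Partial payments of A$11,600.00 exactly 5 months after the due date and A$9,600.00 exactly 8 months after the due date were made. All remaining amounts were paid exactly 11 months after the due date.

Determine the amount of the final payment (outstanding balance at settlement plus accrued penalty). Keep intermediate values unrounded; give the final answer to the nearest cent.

Monthly rate = 10.8% ÷ 12 = 0.9%
Balance at month 5: A$33,000.7900 × (1 + 0.009)^5 = A$34,512.7979…
After A$11,600.00 payment: A$34,512.7979… − A$11,600.00 = A$22,912.7979…
Balance at month 8: A$22,912.7979… × (1 + 0.009)^3 = A$23,537.0279…
After A$9,600.00 payment: A$23,537.0279… − A$9,600.00 = A$13,937.0279…
Balance at month 11: A$13,937.0279… × (1 + 0.009)^3 = A$14,316.7245…
Penalty: 11 × 0.75% × A$33,000.79 = A$2,722.57…
Final settlement = outstanding balance + penalty = A$14,316.7245… + A$2,722.57… = A$17,039.29

A$17,039.29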